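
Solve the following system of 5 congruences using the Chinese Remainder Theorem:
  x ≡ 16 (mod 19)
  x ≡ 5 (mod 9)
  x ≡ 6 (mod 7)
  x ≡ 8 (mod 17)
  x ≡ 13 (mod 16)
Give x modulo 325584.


Product of moduli M = 19 · 9 · 7 · 17 · 16 = 325584.
Merge one congruence at a time:
  Start: x ≡ 16 (mod 19).
  Combine with x ≡ 5 (mod 9); new modulus lcm = 171.
    Write x = 16 + 19·t and substitute into x ≡ 5 (mod 9): 19·t ≡ 5 − 16 = -11 (mod 9).
    Reduce coefficients mod 9: 1·t ≡ 7 (mod 9).
    So t ≡ 7 (mod 9).
    Then x = 16 + 19·7 = 149, valid modulo lcm(19, 9) = 171: x ≡ 149 (mod 171).
  Combine with x ≡ 6 (mod 7); new modulus lcm = 1197.
    Write x = 149 + 171·t and substitute into x ≡ 6 (mod 7): 171·t ≡ 6 − 149 = -143 (mod 7).
    Reduce coefficients mod 7: 3·t ≡ 4 (mod 7).
    The inverse of 3 mod 7 is 5 (since 3·5 = 15 = 2·7 + 1), so t ≡ 5·4 = 20 ≡ 6 (mod 7).
    Then x = 149 + 171·6 = 1175, valid modulo lcm(171, 7) = 1197: x ≡ 1175 (mod 1197).
  Combine with x ≡ 8 (mod 17); new modulus lcm = 20349.
    Write x = 1175 + 1197·t and substitute into x ≡ 8 (mod 17): 1197·t ≡ 8 − 1175 = -1167 (mod 17).
    Reduce coefficients mod 17: 7·t ≡ 6 (mod 17).
    The inverse of 7 mod 17 is 5 (since 7·5 = 35 = 2·17 + 1), so t ≡ 5·6 = 30 ≡ 13 (mod 17).
    Then x = 1175 + 1197·13 = 16736, valid modulo lcm(1197, 17) = 20349: x ≡ 16736 (mod 20349).
  Combine with x ≡ 13 (mod 16); new modulus lcm = 325584.
    Write x = 16736 + 20349·t and substitute into x ≡ 13 (mod 16): 20349·t ≡ 13 − 16736 = -16723 (mod 16).
    Reduce coefficients mod 16: 13·t ≡ 13 (mod 16).
    The inverse of 13 mod 16 is 5 (since 13·5 = 65 = 4·16 + 1), so t ≡ 5·13 = 65 ≡ 1 (mod 16).
    Then x = 16736 + 20349·1 = 37085, valid modulo lcm(20349, 16) = 325584: x ≡ 37085 (mod 325584).
Verify against each original: 37085 mod 19 = 16, 37085 mod 9 = 5, 37085 mod 7 = 6, 37085 mod 17 = 8, 37085 mod 16 = 13.

x ≡ 37085 (mod 325584).


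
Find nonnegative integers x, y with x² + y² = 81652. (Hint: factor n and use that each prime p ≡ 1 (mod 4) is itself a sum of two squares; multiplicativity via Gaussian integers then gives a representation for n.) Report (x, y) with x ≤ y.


Step 1: Factor n = 81652 = 2^2 · 137 · 149.
Step 2: Check the mod-4 condition on each prime factor: 2 = 2 (special); 137 ≡ 1 (mod 4), exponent 1; 149 ≡ 1 (mod 4), exponent 1.
All primes ≡ 3 (mod 4) appear to even exponent (or don't appear), so by the two-squares theorem n IS expressible as a sum of two squares.
Step 3: Build a representation. Group n = k² · m with k = 2 and m = 137 · 149 = 20413 (a product of primes ≡ 1 (mod 4)); a representation of m scales to one of n via (k·x)² + (k·y)² = k²(x² + y²). Each prime p ≡ 1 (mod 4) is itself a sum of two squares; find a² by testing p − a² for a perfect square:
  137: 137 − 1² = 136, 137 − 2² = 133, 137 − 3² = 128, 137 − 4² = 121 = 11² ⇒ 137 = 4² + 11².
  149: 149 − 1² = 148, 149 − 2² = 145, 149 − 3² = 140, 149 − 4² = 133, 149 − 5² = 124, 149 − 6² = 113, 149 − 7² = 100 = 10² ⇒ 149 = 7² + 10².
  Combine using the Brahmagupta–Fibonacci identity (a² + b²)(c² + d²) = (ac − bd)² + (ad + bc)² = (ac + bd)² + (ad − bc)²:
  137 · 149 = 20413: from (4² + 11²)(7² + 10²), take (4·7 − 11·10, 4·10 + 11·7) = (28 − 110, 40 + 77) = (-82, 117); dropping signs (only squares matter) gives (82, 117); check 82² + 117² = 6724 + 13689 = 20413 ✓.
  Scale by k = 2: (2·82, 2·117) = (164, 234).
Step 4: Order so x ≤ y and verify: 164² + 234² = 26896 + 54756 = 81652 = n. ✓

n = 81652 = 164² + 234² (one valid representation with x ≤ y).


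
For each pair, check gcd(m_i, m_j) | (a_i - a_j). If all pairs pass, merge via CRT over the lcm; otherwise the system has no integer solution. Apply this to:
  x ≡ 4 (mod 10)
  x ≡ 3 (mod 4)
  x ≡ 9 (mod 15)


Moduli 10, 4, 15 are not pairwise coprime, so CRT works modulo lcm(m_i) when all pairwise compatibility conditions hold.
Pairwise compatibility: gcd(m_i, m_j) must divide a_i - a_j for every pair.
Merge one congruence at a time:
  Start: x ≡ 4 (mod 10).
  Combine with x ≡ 3 (mod 4): gcd(10, 4) = 2, and 3 - 4 = -1 is NOT divisible by 2.
    ⇒ system is inconsistent (no integer solution).

No solution (the system is inconsistent).


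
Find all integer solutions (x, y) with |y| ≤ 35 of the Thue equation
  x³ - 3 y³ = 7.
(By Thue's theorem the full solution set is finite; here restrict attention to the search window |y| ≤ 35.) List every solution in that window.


The equation is x³ - 3y³ = 7. For fixed y, x³ = 3·y³ + 7, so a solution requires the RHS to be a perfect cube.
Strategy: iterate y from -35 to 35, compute RHS = 3·y³ + 7, and check whether it is a (positive or negative) perfect cube.
Check small values of y:
  y = 0: RHS = 7 is not a perfect cube.
  y = 1: RHS = 10 is not a perfect cube.
  y = -1: RHS = 4 is not a perfect cube.
  y = 2: RHS = 31 is not a perfect cube.
  y = -2: RHS = -17 is not a perfect cube.
  y = 3: RHS = 88 is not a perfect cube.
  y = -3: RHS = -74 is not a perfect cube.
Continuing the search up to |y| = 35 finds no solutions either.
No (x, y) in the scanned range satisfies the equation.

No integer solutions with |y| ≤ 35.


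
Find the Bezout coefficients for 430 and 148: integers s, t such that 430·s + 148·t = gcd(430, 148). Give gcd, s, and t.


Euclidean algorithm on (430, 148) — divide until remainder is 0:
  430 = 2 · 148 + 134
  148 = 1 · 134 + 14
  134 = 9 · 14 + 8
  14 = 1 · 8 + 6
  8 = 1 · 6 + 2
  6 = 3 · 2 + 0
gcd(430, 148) = 2.
Track Bezout coefficients alongside the remainders: start with r₀ = 430 = a·1 + b·0 (s = 1, t = 0) and r₁ = 148 = a·0 + b·1 (s = 0, t = 1); each new remainder r_{k+1} = r_{k-1} − q_k·r_k inherits s_{k+1} = s_{k-1} − q_k·s_k, t_{k+1} = t_{k-1} − q_k·t_k, so r_k = a·s_k + b·t_k at every step:
  q = 2: r = 134, s = 1 − 2·0 = 1, t = 0 − 2·1 = -2  (check: 430·1 + 148·(-2) = 134)
  q = 1: r = 14, s = 0 − 1·1 = -1, t = 1 − 1·(-2) = 3  (check: 430·(-1) + 148·3 = 14)
  q = 9: r = 8, s = 1 − 9·(-1) = 10, t = -2 − 9·3 = -29  (check: 430·10 + 148·(-29) = 8)
  q = 1: r = 6, s = -1 − 1·10 = -11, t = 3 − 1·(-29) = 32  (check: 430·(-11) + 148·32 = 6)
  q = 1: r = 2, s = 10 − 1·(-11) = 21, t = -29 − 1·32 = -61  (check: 430·21 + 148·(-61) = 2)
The row with r = 2 (the gcd) gives the Bezout coefficients s = 21, t = -61.
Result: 430 · (21) + 148 · (-61) = 2.

gcd(430, 148) = 2; s = 21, t = -61 (check: 430·21 + 148·(-61) = 2).


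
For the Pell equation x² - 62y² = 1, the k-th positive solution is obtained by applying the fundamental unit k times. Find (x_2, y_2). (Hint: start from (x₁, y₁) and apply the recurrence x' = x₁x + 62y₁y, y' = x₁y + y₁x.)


Step 1: Find the fundamental solution (x₁, y₁) of x² - 62y² = 1.
  Expand √62 as a continued fraction. a₀ = ⌊√62⌋ = 7; iterate m_{k+1} = d_k·a_k − m_k, d_{k+1} = (62 − m_{k+1}²)/d_k, a_{k+1} = ⌊(a₀ + m_{k+1})/d_{k+1}⌋ (starting m₀ = 0, d₀ = 1), with convergents p_k = a_k·p_{k-1} + p_{k-2}, q_k = a_k·q_{k-1} + q_{k-2} (p₋₁ = 1, q₋₁ = 0):
  k = 0: a₀ = 7; p₀/q₀ = 7/1; p₀² − 62·q₀² = 49 − 62 = -13.
  k = 1: m = 7, d = 13, a = ⌊(7 + 7)/13⌋ = 1; p/q = (1·7 + 1)/(1·1 + 0) = 8/1; p² − 62·q² = 64 − 62 = 2.
  k = 2: m = 6, d = 2, a = ⌊(7 + 6)/2⌋ = 6; p/q = (6·8 + 7)/(6·1 + 1) = 55/7; p² − 62·q² = 3025 − 3038 = -13.
  k = 3: m = 6, d = 13, a = ⌊(7 + 6)/13⌋ = 1; p/q = (1·55 + 8)/(1·7 + 1) = 63/8; p² − 62·q² = 3969 − 3968 = 1.
  The first convergent with p² − 62·q² = 1 gives the fundamental solution (x₁, y₁) = (63, 8).
Step 2: Apply the recurrence (x_{n+1}, y_{n+1}) = (x₁x_n + 62y₁y_n, x₁y_n + y₁x_n) repeatedly.
  From (x_1, y_1) = (63, 8): x_2 = 63·63 + 62·8·8 = 7937; y_2 = 63·8 + 8·63 = 1008.
Step 3: Verify x_2² - 62·y_2² = 62995969 - 62995968 = 1 (should be 1). ✓

(x_1, y_1) = (63, 8); (x_2, y_2) = (7937, 1008).


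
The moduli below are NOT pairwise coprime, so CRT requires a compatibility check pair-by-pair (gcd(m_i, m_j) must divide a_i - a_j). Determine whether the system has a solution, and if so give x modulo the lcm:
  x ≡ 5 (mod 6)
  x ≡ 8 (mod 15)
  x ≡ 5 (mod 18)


Moduli 6, 15, 18 are not pairwise coprime, so CRT works modulo lcm(m_i) when all pairwise compatibility conditions hold.
Pairwise compatibility: gcd(m_i, m_j) must divide a_i - a_j for every pair.
Merge one congruence at a time:
  Start: x ≡ 5 (mod 6).
  Combine with x ≡ 8 (mod 15): gcd(6, 15) = 3; 8 - 5 = 3, which IS divisible by 3, so compatible.
    Write x = 5 + 6·t and substitute into x ≡ 8 (mod 15): 6·t ≡ 8 − 5 = 3 (mod 15).
    Divide the congruence (and modulus) by g = 3: 2·t ≡ 1 (mod 5).
    The inverse of 2 mod 5 is 3 (since 2·3 = 6 = 1·5 + 1), so t ≡ 3·1 = 3 ≡ 3 (mod 5).
    Then x = 5 + 6·3 = 23, valid modulo lcm(6, 15) = 30: x ≡ 23 (mod 30).
  Combine with x ≡ 5 (mod 18): gcd(30, 18) = 6; 5 - 23 = -18, which IS divisible by 6, so compatible.
    Write x = 23 + 30·t and substitute into x ≡ 5 (mod 18): 30·t ≡ 5 − 23 = -18 (mod 18).
    Divide the congruence (and modulus) by g = 6: 5·t ≡ -3 (mod 3).
    Reduce coefficients mod 3: 2·t ≡ 0 (mod 3).
    The inverse of 2 mod 3 is 2 (since 2·2 = 4 = 1·3 + 1), so t ≡ 2·0 = 0 ≡ 0 (mod 3).
    Then x = 23 + 30·0 = 23, valid modulo lcm(30, 18) = 90: x ≡ 23 (mod 90).
Verify: 23 mod 6 = 5, 23 mod 15 = 8, 23 mod 18 = 5.

x ≡ 23 (mod 90).


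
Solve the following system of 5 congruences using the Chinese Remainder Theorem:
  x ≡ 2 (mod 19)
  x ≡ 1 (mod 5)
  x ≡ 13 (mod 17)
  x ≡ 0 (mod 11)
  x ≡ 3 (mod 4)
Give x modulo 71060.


Product of moduli M = 19 · 5 · 17 · 11 · 4 = 71060.
Merge one congruence at a time:
  Start: x ≡ 2 (mod 19).
  Combine with x ≡ 1 (mod 5); new modulus lcm = 95.
    Write x = 2 + 19·t and substitute into x ≡ 1 (mod 5): 19·t ≡ 1 − 2 = -1 (mod 5).
    Reduce coefficients mod 5: 4·t ≡ 4 (mod 5).
    The inverse of 4 mod 5 is 4 (since 4·4 = 16 = 3·5 + 1), so t ≡ 4·4 = 16 ≡ 1 (mod 5).
    Then x = 2 + 19·1 = 21, valid modulo lcm(19, 5) = 95: x ≡ 21 (mod 95).
  Combine with x ≡ 13 (mod 17); new modulus lcm = 1615.
    Write x = 21 + 95·t and substitute into x ≡ 13 (mod 17): 95·t ≡ 13 − 21 = -8 (mod 17).
    Reduce coefficients mod 17: 10·t ≡ 9 (mod 17).
    The inverse of 10 mod 17 is 12 (since 10·12 = 120 = 7·17 + 1), so t ≡ 12·9 = 108 ≡ 6 (mod 17).
    Then x = 21 + 95·6 = 591, valid modulo lcm(95, 17) = 1615: x ≡ 591 (mod 1615).
  Combine with x ≡ 0 (mod 11); new modulus lcm = 17765.
    Write x = 591 + 1615·t and substitute into x ≡ 0 (mod 11): 1615·t ≡ 0 − 591 = -591 (mod 11).
    Reduce coefficients mod 11: 9·t ≡ 3 (mod 11).
    The inverse of 9 mod 11 is 5 (since 9·5 = 45 = 4·11 + 1), so t ≡ 5·3 = 15 ≡ 4 (mod 11).
    Then x = 591 + 1615·4 = 7051, valid modulo lcm(1615, 11) = 17765: x ≡ 7051 (mod 17765).
  Combine with x ≡ 3 (mod 4); new modulus lcm = 71060.
    Write x = 7051 + 17765·t and substitute into x ≡ 3 (mod 4): 17765·t ≡ 3 − 7051 = -7048 (mod 4).
    Reduce coefficients mod 4: 1·t ≡ 0 (mod 4).
    So t ≡ 0 (mod 4).
    Then x = 7051 + 17765·0 = 7051, valid modulo lcm(17765, 4) = 71060: x ≡ 7051 (mod 71060).
Verify against each original: 7051 mod 19 = 2, 7051 mod 5 = 1, 7051 mod 17 = 13, 7051 mod 11 = 0, 7051 mod 4 = 3.

x ≡ 7051 (mod 71060).


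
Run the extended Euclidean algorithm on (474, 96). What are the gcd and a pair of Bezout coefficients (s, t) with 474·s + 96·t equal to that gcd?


Euclidean algorithm on (474, 96) — divide until remainder is 0:
  474 = 4 · 96 + 90
  96 = 1 · 90 + 6
  90 = 15 · 6 + 0
gcd(474, 96) = 6.
Track Bezout coefficients alongside the remainders: start with r₀ = 474 = a·1 + b·0 (s = 1, t = 0) and r₁ = 96 = a·0 + b·1 (s = 0, t = 1); each new remainder r_{k+1} = r_{k-1} − q_k·r_k inherits s_{k+1} = s_{k-1} − q_k·s_k, t_{k+1} = t_{k-1} − q_k·t_k, so r_k = a·s_k + b·t_k at every step:
  q = 4: r = 90, s = 1 − 4·0 = 1, t = 0 − 4·1 = -4  (check: 474·1 + 96·(-4) = 90)
  q = 1: r = 6, s = 0 − 1·1 = -1, t = 1 − 1·(-4) = 5  (check: 474·(-1) + 96·5 = 6)
The row with r = 6 (the gcd) gives the Bezout coefficients s = -1, t = 5.
Result: 474 · (-1) + 96 · (5) = 6.

gcd(474, 96) = 6; s = -1, t = 5 (check: 474·(-1) + 96·5 = 6).


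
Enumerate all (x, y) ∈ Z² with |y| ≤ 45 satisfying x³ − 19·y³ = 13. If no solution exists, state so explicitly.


The equation is x³ - 19y³ = 13. For fixed y, x³ = 19·y³ + 13, so a solution requires the RHS to be a perfect cube.
Strategy: iterate y from -45 to 45, compute RHS = 19·y³ + 13, and check whether it is a (positive or negative) perfect cube.
Check small values of y:
  y = 0: RHS = 13 is not a perfect cube.
  y = 1: RHS = 32 is not a perfect cube.
  y = -1: RHS = -6 is not a perfect cube.
  y = 2: RHS = 165 is not a perfect cube.
  y = -2: RHS = -139 is not a perfect cube.
  y = 3: RHS = 526 is not a perfect cube.
  y = -3: RHS = -500 is not a perfect cube.
Continuing the search up to |y| = 45 finds no solutions either.
No (x, y) in the scanned range satisfies the equation.

No integer solutions with |y| ≤ 45.


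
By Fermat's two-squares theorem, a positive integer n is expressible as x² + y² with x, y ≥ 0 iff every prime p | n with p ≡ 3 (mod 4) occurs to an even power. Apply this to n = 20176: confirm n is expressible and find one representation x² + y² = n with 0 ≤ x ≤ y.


Step 1: Factor n = 20176 = 2^4 · 13 · 97.
Step 2: Check the mod-4 condition on each prime factor: 2 = 2 (special); 13 ≡ 1 (mod 4), exponent 1; 97 ≡ 1 (mod 4), exponent 1.
All primes ≡ 3 (mod 4) appear to even exponent (or don't appear), so by the two-squares theorem n IS expressible as a sum of two squares.
Step 3: Build a representation. Group n = k² · m with k = 4 and m = 13 · 97 = 1261 (a product of primes ≡ 1 (mod 4)); a representation of m scales to one of n via (k·x)² + (k·y)² = k²(x² + y²). Each prime p ≡ 1 (mod 4) is itself a sum of two squares; find a² by testing p − a² for a perfect square:
  13: 13 − 1² = 12, 13 − 2² = 9 = 3² ⇒ 13 = 2² + 3².
  97: 97 − 1² = 96, 97 − 2² = 93, 97 − 3² = 88, 97 − 4² = 81 = 9² ⇒ 97 = 4² + 9².
  Combine using the Brahmagupta–Fibonacci identity (a² + b²)(c² + d²) = (ac − bd)² + (ad + bc)² = (ac + bd)² + (ad − bc)²:
  13 · 97 = 1261: from (2² + 3²)(4² + 9²), take (2·4 − 3·9, 2·9 + 3·4) = (8 − 27, 18 + 12) = (-19, 30); dropping signs (only squares matter) gives (19, 30); check 19² + 30² = 361 + 900 = 1261 ✓.
  Scale by k = 4: (4·19, 4·30) = (76, 120).
Step 4: Order so x ≤ y and verify: 76² + 120² = 5776 + 14400 = 20176 = n. ✓

n = 20176 = 76² + 120² (one valid representation with x ≤ y).


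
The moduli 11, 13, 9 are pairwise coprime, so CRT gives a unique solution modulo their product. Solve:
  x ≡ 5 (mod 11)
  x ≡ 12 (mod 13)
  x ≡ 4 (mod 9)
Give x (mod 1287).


Moduli 11, 13, 9 are pairwise coprime; by CRT there is a unique solution modulo M = 11 · 13 · 9 = 1287.
Solve pairwise, accumulating the modulus:
  Start with x ≡ 5 (mod 11).
  Combine with x ≡ 12 (mod 13): since gcd(11, 13) = 1, we get a unique residue mod 143.
    Write x = 5 + 11·t and substitute into x ≡ 12 (mod 13): 11·t ≡ 12 − 5 = 7 (mod 13).
    The inverse of 11 mod 13 is 6 (since 11·6 = 66 = 5·13 + 1), so t ≡ 6·7 = 42 ≡ 3 (mod 13).
    Then x = 5 + 11·3 = 38, valid modulo lcm(11, 13) = 143: x ≡ 38 (mod 143).
  Combine with x ≡ 4 (mod 9): since gcd(143, 9) = 1, we get a unique residue mod 1287.
    Write x = 38 + 143·t and substitute into x ≡ 4 (mod 9): 143·t ≡ 4 − 38 = -34 (mod 9).
    Reduce coefficients mod 9: 8·t ≡ 2 (mod 9).
    The inverse of 8 mod 9 is 8 (since 8·8 = 64 = 7·9 + 1), so t ≡ 8·2 = 16 ≡ 7 (mod 9).
    Then x = 38 + 143·7 = 1039, valid modulo lcm(143, 9) = 1287: x ≡ 1039 (mod 1287).
Verify: 1039 mod 11 = 5 ✓, 1039 mod 13 = 12 ✓, 1039 mod 9 = 4 ✓.

x ≡ 1039 (mod 1287).


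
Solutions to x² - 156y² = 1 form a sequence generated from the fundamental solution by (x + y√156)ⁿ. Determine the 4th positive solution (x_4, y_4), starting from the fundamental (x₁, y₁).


Step 1: Find the fundamental solution (x₁, y₁) of x² - 156y² = 1.
  Expand √156 as a continued fraction. a₀ = ⌊√156⌋ = 12; iterate m_{k+1} = d_k·a_k − m_k, d_{k+1} = (156 − m_{k+1}²)/d_k, a_{k+1} = ⌊(a₀ + m_{k+1})/d_{k+1}⌋ (starting m₀ = 0, d₀ = 1), with convergents p_k = a_k·p_{k-1} + p_{k-2}, q_k = a_k·q_{k-1} + q_{k-2} (p₋₁ = 1, q₋₁ = 0):
  k = 0: a₀ = 12; p₀/q₀ = 12/1; p₀² − 156·q₀² = 144 − 156 = -12.
  k = 1: m = 12, d = 12, a = ⌊(12 + 12)/12⌋ = 2; p/q = (2·12 + 1)/(2·1 + 0) = 25/2; p² − 156·q² = 625 − 624 = 1.
  The first convergent with p² − 156·q² = 1 gives the fundamental solution (x₁, y₁) = (25, 2).
Step 2: Apply the recurrence (x_{n+1}, y_{n+1}) = (x₁x_n + 156y₁y_n, x₁y_n + y₁x_n) repeatedly.
  From (x_1, y_1) = (25, 2): x_2 = 25·25 + 156·2·2 = 1249; y_2 = 25·2 + 2·25 = 100.
  From (x_2, y_2) = (1249, 100): x_3 = 25·1249 + 156·2·100 = 62425; y_3 = 25·100 + 2·1249 = 4998.
  From (x_3, y_3) = (62425, 4998): x_4 = 25·62425 + 156·2·4998 = 3120001; y_4 = 25·4998 + 2·62425 = 249800.
Step 3: Verify x_4² - 156·y_4² = 9734406240001 - 9734406240000 = 1 (should be 1). ✓

(x_1, y_1) = (25, 2); (x_4, y_4) = (3120001, 249800).


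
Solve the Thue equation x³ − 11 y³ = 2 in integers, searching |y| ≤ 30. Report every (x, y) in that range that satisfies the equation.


The equation is x³ - 11y³ = 2. For fixed y, x³ = 11·y³ + 2, so a solution requires the RHS to be a perfect cube.
Strategy: iterate y from -30 to 30, compute RHS = 11·y³ + 2, and check whether it is a (positive or negative) perfect cube.
Check small values of y:
  y = 0: RHS = 2 is not a perfect cube.
  y = 1: RHS = 13 is not a perfect cube.
  y = -1: RHS = -9 is not a perfect cube.
  y = 2: RHS = 90 is not a perfect cube.
  y = -2: RHS = -86 is not a perfect cube.
  y = 3: RHS = 299 is not a perfect cube.
  y = -3: RHS = -295 is not a perfect cube.
Continuing the search up to |y| = 30 finds no solutions either.
No (x, y) in the scanned range satisfies the equation.

No integer solutions with |y| ≤ 30.


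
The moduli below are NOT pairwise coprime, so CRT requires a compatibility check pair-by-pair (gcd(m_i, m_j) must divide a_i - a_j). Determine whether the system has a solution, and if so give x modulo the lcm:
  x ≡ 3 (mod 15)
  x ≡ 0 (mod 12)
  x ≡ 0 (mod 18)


Moduli 15, 12, 18 are not pairwise coprime, so CRT works modulo lcm(m_i) when all pairwise compatibility conditions hold.
Pairwise compatibility: gcd(m_i, m_j) must divide a_i - a_j for every pair.
Merge one congruence at a time:
  Start: x ≡ 3 (mod 15).
  Combine with x ≡ 0 (mod 12): gcd(15, 12) = 3; 0 - 3 = -3, which IS divisible by 3, so compatible.
    Write x = 3 + 15·t and substitute into x ≡ 0 (mod 12): 15·t ≡ 0 − 3 = -3 (mod 12).
    Divide the congruence (and modulus) by g = 3: 5·t ≡ -1 (mod 4).
    Reduce coefficients mod 4: 1·t ≡ 3 (mod 4).
    So t ≡ 3 (mod 4).
    Then x = 3 + 15·3 = 48, valid modulo lcm(15, 12) = 60: x ≡ 48 (mod 60).
  Combine with x ≡ 0 (mod 18): gcd(60, 18) = 6; 0 - 48 = -48, which IS divisible by 6, so compatible.
    Write x = 48 + 60·t and substitute into x ≡ 0 (mod 18): 60·t ≡ 0 − 48 = -48 (mod 18).
    Divide the congruence (and modulus) by g = 6: 10·t ≡ -8 (mod 3).
    Reduce coefficients mod 3: 1·t ≡ 1 (mod 3).
    So t ≡ 1 (mod 3).
    Then x = 48 + 60·1 = 108, valid modulo lcm(60, 18) = 180: x ≡ 108 (mod 180).
Verify: 108 mod 15 = 3, 108 mod 12 = 0, 108 mod 18 = 0.

x ≡ 108 (mod 180).


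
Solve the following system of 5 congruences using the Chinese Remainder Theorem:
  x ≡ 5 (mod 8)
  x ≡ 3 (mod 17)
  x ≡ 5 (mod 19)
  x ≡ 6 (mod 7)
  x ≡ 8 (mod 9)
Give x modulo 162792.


Product of moduli M = 8 · 17 · 19 · 7 · 9 = 162792.
Merge one congruence at a time:
  Start: x ≡ 5 (mod 8).
  Combine with x ≡ 3 (mod 17); new modulus lcm = 136.
    Write x = 5 + 8·t and substitute into x ≡ 3 (mod 17): 8·t ≡ 3 − 5 = -2 (mod 17).
    Reduce coefficients mod 17: 8·t ≡ 15 (mod 17).
    The inverse of 8 mod 17 is 15 (since 8·15 = 120 = 7·17 + 1), so t ≡ 15·15 = 225 ≡ 4 (mod 17).
    Then x = 5 + 8·4 = 37, valid modulo lcm(8, 17) = 136: x ≡ 37 (mod 136).
  Combine with x ≡ 5 (mod 19); new modulus lcm = 2584.
    Write x = 37 + 136·t and substitute into x ≡ 5 (mod 19): 136·t ≡ 5 − 37 = -32 (mod 19).
    Reduce coefficients mod 19: 3·t ≡ 6 (mod 19).
    The inverse of 3 mod 19 is 13 (since 3·13 = 39 = 2·19 + 1), so t ≡ 13·6 = 78 ≡ 2 (mod 19).
    Then x = 37 + 136·2 = 309, valid modulo lcm(136, 19) = 2584: x ≡ 309 (mod 2584).
  Combine with x ≡ 6 (mod 7); new modulus lcm = 18088.
    Write x = 309 + 2584·t and substitute into x ≡ 6 (mod 7): 2584·t ≡ 6 − 309 = -303 (mod 7).
    Reduce coefficients mod 7: 1·t ≡ 5 (mod 7).
    So t ≡ 5 (mod 7).
    Then x = 309 + 2584·5 = 13229, valid modulo lcm(2584, 7) = 18088: x ≡ 13229 (mod 18088).
  Combine with x ≡ 8 (mod 9); new modulus lcm = 162792.
    Write x = 13229 + 18088·t and substitute into x ≡ 8 (mod 9): 18088·t ≡ 8 − 13229 = -13221 (mod 9).
    Reduce coefficients mod 9: 7·t ≡ 0 (mod 9).
    The inverse of 7 mod 9 is 4 (since 7·4 = 28 = 3·9 + 1), so t ≡ 4·0 = 0 ≡ 0 (mod 9).
    Then x = 13229 + 18088·0 = 13229, valid modulo lcm(18088, 9) = 162792: x ≡ 13229 (mod 162792).
Verify against each original: 13229 mod 8 = 5, 13229 mod 17 = 3, 13229 mod 19 = 5, 13229 mod 7 = 6, 13229 mod 9 = 8.

x ≡ 13229 (mod 162792).


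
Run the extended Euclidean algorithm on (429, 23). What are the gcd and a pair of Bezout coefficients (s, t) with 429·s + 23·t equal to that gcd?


Euclidean algorithm on (429, 23) — divide until remainder is 0:
  429 = 18 · 23 + 15
  23 = 1 · 15 + 8
  15 = 1 · 8 + 7
  8 = 1 · 7 + 1
  7 = 7 · 1 + 0
gcd(429, 23) = 1.
Track Bezout coefficients alongside the remainders: start with r₀ = 429 = a·1 + b·0 (s = 1, t = 0) and r₁ = 23 = a·0 + b·1 (s = 0, t = 1); each new remainder r_{k+1} = r_{k-1} − q_k·r_k inherits s_{k+1} = s_{k-1} − q_k·s_k, t_{k+1} = t_{k-1} − q_k·t_k, so r_k = a·s_k + b·t_k at every step:
  q = 18: r = 15, s = 1 − 18·0 = 1, t = 0 − 18·1 = -18  (check: 429·1 + 23·(-18) = 15)
  q = 1: r = 8, s = 0 − 1·1 = -1, t = 1 − 1·(-18) = 19  (check: 429·(-1) + 23·19 = 8)
  q = 1: r = 7, s = 1 − 1·(-1) = 2, t = -18 − 1·19 = -37  (check: 429·2 + 23·(-37) = 7)
  q = 1: r = 1, s = -1 − 1·2 = -3, t = 19 − 1·(-37) = 56  (check: 429·(-3) + 23·56 = 1)
The row with r = 1 (the gcd) gives the Bezout coefficients s = -3, t = 56.
Result: 429 · (-3) + 23 · (56) = 1.

gcd(429, 23) = 1; s = -3, t = 56 (check: 429·(-3) + 23·56 = 1).


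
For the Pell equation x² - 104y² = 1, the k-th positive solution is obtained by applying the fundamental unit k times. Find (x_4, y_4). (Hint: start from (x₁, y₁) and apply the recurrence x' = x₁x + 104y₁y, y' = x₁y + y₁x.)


Step 1: Find the fundamental solution (x₁, y₁) of x² - 104y² = 1.
  Expand √104 as a continued fraction. a₀ = ⌊√104⌋ = 10; iterate m_{k+1} = d_k·a_k − m_k, d_{k+1} = (104 − m_{k+1}²)/d_k, a_{k+1} = ⌊(a₀ + m_{k+1})/d_{k+1}⌋ (starting m₀ = 0, d₀ = 1), with convergents p_k = a_k·p_{k-1} + p_{k-2}, q_k = a_k·q_{k-1} + q_{k-2} (p₋₁ = 1, q₋₁ = 0):
  k = 0: a₀ = 10; p₀/q₀ = 10/1; p₀² − 104·q₀² = 100 − 104 = -4.
  k = 1: m = 10, d = 4, a = ⌊(10 + 10)/4⌋ = 5; p/q = (5·10 + 1)/(5·1 + 0) = 51/5; p² − 104·q² = 2601 − 2600 = 1.
  The first convergent with p² − 104·q² = 1 gives the fundamental solution (x₁, y₁) = (51, 5).
Step 2: Apply the recurrence (x_{n+1}, y_{n+1}) = (x₁x_n + 104y₁y_n, x₁y_n + y₁x_n) repeatedly.
  From (x_1, y_1) = (51, 5): x_2 = 51·51 + 104·5·5 = 5201; y_2 = 51·5 + 5·51 = 510.
  From (x_2, y_2) = (5201, 510): x_3 = 51·5201 + 104·5·510 = 530451; y_3 = 51·510 + 5·5201 = 52015.
  From (x_3, y_3) = (530451, 52015): x_4 = 51·530451 + 104·5·52015 = 54100801; y_4 = 51·52015 + 5·530451 = 5305020.
Step 3: Verify x_4² - 104·y_4² = 2926896668841601 - 2926896668841600 = 1 (should be 1). ✓

(x_1, y_1) = (51, 5); (x_4, y_4) = (54100801, 5305020).


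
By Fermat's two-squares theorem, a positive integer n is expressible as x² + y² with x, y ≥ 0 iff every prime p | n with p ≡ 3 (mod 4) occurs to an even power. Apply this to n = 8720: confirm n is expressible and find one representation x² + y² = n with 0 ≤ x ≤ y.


Step 1: Factor n = 8720 = 2^4 · 5 · 109.
Step 2: Check the mod-4 condition on each prime factor: 2 = 2 (special); 5 ≡ 1 (mod 4), exponent 1; 109 ≡ 1 (mod 4), exponent 1.
All primes ≡ 3 (mod 4) appear to even exponent (or don't appear), so by the two-squares theorem n IS expressible as a sum of two squares.
Step 3: Build a representation. Group n = k² · m with k = 4 and m = 5 · 109 = 545 (a product of primes ≡ 1 (mod 4)); a representation of m scales to one of n via (k·x)² + (k·y)² = k²(x² + y²). Each prime p ≡ 1 (mod 4) is itself a sum of two squares; find a² by testing p − a² for a perfect square:
  5: 5 − 1² = 4 = 2² ⇒ 5 = 1² + 2².
  109: 109 − 1² = 108, 109 − 2² = 105, 109 − 3² = 100 = 10² ⇒ 109 = 3² + 10².
  Combine using the Brahmagupta–Fibonacci identity (a² + b²)(c² + d²) = (ac − bd)² + (ad + bc)² = (ac + bd)² + (ad − bc)²:
  5 · 109 = 545: from (1² + 2²)(3² + 10²), take (1·3 − 2·10, 1·10 + 2·3) = (3 − 20, 10 + 6) = (-17, 16); dropping signs (only squares matter) gives (17, 16); check 17² + 16² = 289 + 256 = 545 ✓.
  Scale by k = 4: (4·17, 4·16) = (68, 64).
Step 4: Order so x ≤ y and verify: 64² + 68² = 4096 + 4624 = 8720 = n. ✓

n = 8720 = 64² + 68² (one valid representation with x ≤ y).


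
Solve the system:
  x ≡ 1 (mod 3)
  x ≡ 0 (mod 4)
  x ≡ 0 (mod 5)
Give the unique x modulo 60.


Moduli 3, 4, 5 are pairwise coprime; by CRT there is a unique solution modulo M = 3 · 4 · 5 = 60.
Solve pairwise, accumulating the modulus:
  Start with x ≡ 1 (mod 3).
  Combine with x ≡ 0 (mod 4): since gcd(3, 4) = 1, we get a unique residue mod 12.
    Write x = 1 + 3·t and substitute into x ≡ 0 (mod 4): 3·t ≡ 0 − 1 = -1 (mod 4).
    Reduce coefficients mod 4: 3·t ≡ 3 (mod 4).
    The inverse of 3 mod 4 is 3 (since 3·3 = 9 = 2·4 + 1), so t ≡ 3·3 = 9 ≡ 1 (mod 4).
    Then x = 1 + 3·1 = 4, valid modulo lcm(3, 4) = 12: x ≡ 4 (mod 12).
  Combine with x ≡ 0 (mod 5): since gcd(12, 5) = 1, we get a unique residue mod 60.
    Write x = 4 + 12·t and substitute into x ≡ 0 (mod 5): 12·t ≡ 0 − 4 = -4 (mod 5).
    Reduce coefficients mod 5: 2·t ≡ 1 (mod 5).
    The inverse of 2 mod 5 is 3 (since 2·3 = 6 = 1·5 + 1), so t ≡ 3·1 = 3 ≡ 3 (mod 5).
    Then x = 4 + 12·3 = 40, valid modulo lcm(12, 5) = 60: x ≡ 40 (mod 60).
Verify: 40 mod 3 = 1 ✓, 40 mod 4 = 0 ✓, 40 mod 5 = 0 ✓.

x ≡ 40 (mod 60).


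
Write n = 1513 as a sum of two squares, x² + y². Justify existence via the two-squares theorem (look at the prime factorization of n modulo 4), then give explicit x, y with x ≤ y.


Step 1: Factor n = 1513 = 17 · 89.
Step 2: Check the mod-4 condition on each prime factor: 17 ≡ 1 (mod 4), exponent 1; 89 ≡ 1 (mod 4), exponent 1.
All primes ≡ 3 (mod 4) appear to even exponent (or don't appear), so by the two-squares theorem n IS expressible as a sum of two squares.
Step 3: Build a representation. Here n = 17 · 89 is a product of primes ≡ 1 (mod 4). Each prime p ≡ 1 (mod 4) is itself a sum of two squares; find a² by testing p − a² for a perfect square:
  17: 17 − 1² = 16 = 4² ⇒ 17 = 1² + 4².
  89: 89 − 1² = 88, 89 − 2² = 85, 89 − 3² = 80, 89 − 4² = 73, 89 − 5² = 64 = 8² ⇒ 89 = 5² + 8².
  Combine using the Brahmagupta–Fibonacci identity (a² + b²)(c² + d²) = (ac − bd)² + (ad + bc)² = (ac + bd)² + (ad − bc)²:
  17 · 89 = 1513: from (1² + 4²)(5² + 8²), take (1·5 − 4·8, 1·8 + 4·5) = (5 − 32, 8 + 20) = (-27, 28); dropping signs (only squares matter) gives (27, 28); check 27² + 28² = 729 + 784 = 1513 ✓.
Step 4: Order so x ≤ y and verify: 27² + 28² = 729 + 784 = 1513 = n. ✓

n = 1513 = 27² + 28² (one valid representation with x ≤ y).


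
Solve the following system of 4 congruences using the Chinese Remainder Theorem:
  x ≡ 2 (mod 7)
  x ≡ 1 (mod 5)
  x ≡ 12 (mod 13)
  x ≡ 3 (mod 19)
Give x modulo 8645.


Product of moduli M = 7 · 5 · 13 · 19 = 8645.
Merge one congruence at a time:
  Start: x ≡ 2 (mod 7).
  Combine with x ≡ 1 (mod 5); new modulus lcm = 35.
    Write x = 2 + 7·t and substitute into x ≡ 1 (mod 5): 7·t ≡ 1 − 2 = -1 (mod 5).
    Reduce coefficients mod 5: 2·t ≡ 4 (mod 5).
    The inverse of 2 mod 5 is 3 (since 2·3 = 6 = 1·5 + 1), so t ≡ 3·4 = 12 ≡ 2 (mod 5).
    Then x = 2 + 7·2 = 16, valid modulo lcm(7, 5) = 35: x ≡ 16 (mod 35).
  Combine with x ≡ 12 (mod 13); new modulus lcm = 455.
    Write x = 16 + 35·t and substitute into x ≡ 12 (mod 13): 35·t ≡ 12 − 16 = -4 (mod 13).
    Reduce coefficients mod 13: 9·t ≡ 9 (mod 13).
    The inverse of 9 mod 13 is 3 (since 9·3 = 27 = 2·13 + 1), so t ≡ 3·9 = 27 ≡ 1 (mod 13).
    Then x = 16 + 35·1 = 51, valid modulo lcm(35, 13) = 455: x ≡ 51 (mod 455).
  Combine with x ≡ 3 (mod 19); new modulus lcm = 8645.
    Write x = 51 + 455·t and substitute into x ≡ 3 (mod 19): 455·t ≡ 3 − 51 = -48 (mod 19).
    Reduce coefficients mod 19: 18·t ≡ 9 (mod 19).
    The inverse of 18 mod 19 is 18 (since 18·18 = 324 = 17·19 + 1), so t ≡ 18·9 = 162 ≡ 10 (mod 19).
    Then x = 51 + 455·10 = 4601, valid modulo lcm(455, 19) = 8645: x ≡ 4601 (mod 8645).
Verify against each original: 4601 mod 7 = 2, 4601 mod 5 = 1, 4601 mod 13 = 12, 4601 mod 19 = 3.

x ≡ 4601 (mod 8645).


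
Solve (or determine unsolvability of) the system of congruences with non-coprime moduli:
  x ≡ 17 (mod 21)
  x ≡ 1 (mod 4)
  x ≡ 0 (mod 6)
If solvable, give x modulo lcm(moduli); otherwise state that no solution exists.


Moduli 21, 4, 6 are not pairwise coprime, so CRT works modulo lcm(m_i) when all pairwise compatibility conditions hold.
Pairwise compatibility: gcd(m_i, m_j) must divide a_i - a_j for every pair.
Merge one congruence at a time:
  Start: x ≡ 17 (mod 21).
  Combine with x ≡ 1 (mod 4): gcd(21, 4) = 1; 1 - 17 = -16, which IS divisible by 1, so compatible.
    Write x = 17 + 21·t and substitute into x ≡ 1 (mod 4): 21·t ≡ 1 − 17 = -16 (mod 4).
    Reduce coefficients mod 4: 1·t ≡ 0 (mod 4).
    So t ≡ 0 (mod 4).
    Then x = 17 + 21·0 = 17, valid modulo lcm(21, 4) = 84: x ≡ 17 (mod 84).
  Combine with x ≡ 0 (mod 6): gcd(84, 6) = 6, and 0 - 17 = -17 is NOT divisible by 6.
    ⇒ system is inconsistent (no integer solution).

No solution (the system is inconsistent).


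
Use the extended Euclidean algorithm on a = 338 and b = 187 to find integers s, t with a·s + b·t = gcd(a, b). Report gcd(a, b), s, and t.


Euclidean algorithm on (338, 187) — divide until remainder is 0:
  338 = 1 · 187 + 151
  187 = 1 · 151 + 36
  151 = 4 · 36 + 7
  36 = 5 · 7 + 1
  7 = 7 · 1 + 0
gcd(338, 187) = 1.
Track Bezout coefficients alongside the remainders: start with r₀ = 338 = a·1 + b·0 (s = 1, t = 0) and r₁ = 187 = a·0 + b·1 (s = 0, t = 1); each new remainder r_{k+1} = r_{k-1} − q_k·r_k inherits s_{k+1} = s_{k-1} − q_k·s_k, t_{k+1} = t_{k-1} − q_k·t_k, so r_k = a·s_k + b·t_k at every step:
  q = 1: r = 151, s = 1 − 1·0 = 1, t = 0 − 1·1 = -1  (check: 338·1 + 187·(-1) = 151)
  q = 1: r = 36, s = 0 − 1·1 = -1, t = 1 − 1·(-1) = 2  (check: 338·(-1) + 187·2 = 36)
  q = 4: r = 7, s = 1 − 4·(-1) = 5, t = -1 − 4·2 = -9  (check: 338·5 + 187·(-9) = 7)
  q = 5: r = 1, s = -1 − 5·5 = -26, t = 2 − 5·(-9) = 47  (check: 338·(-26) + 187·47 = 1)
The row with r = 1 (the gcd) gives the Bezout coefficients s = -26, t = 47.
Result: 338 · (-26) + 187 · (47) = 1.

gcd(338, 187) = 1; s = -26, t = 47 (check: 338·(-26) + 187·47 = 1).


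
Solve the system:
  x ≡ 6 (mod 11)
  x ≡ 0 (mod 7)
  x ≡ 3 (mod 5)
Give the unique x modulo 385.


Moduli 11, 7, 5 are pairwise coprime; by CRT there is a unique solution modulo M = 11 · 7 · 5 = 385.
Solve pairwise, accumulating the modulus:
  Start with x ≡ 6 (mod 11).
  Combine with x ≡ 0 (mod 7): since gcd(11, 7) = 1, we get a unique residue mod 77.
    Write x = 6 + 11·t and substitute into x ≡ 0 (mod 7): 11·t ≡ 0 − 6 = -6 (mod 7).
    Reduce coefficients mod 7: 4·t ≡ 1 (mod 7).
    The inverse of 4 mod 7 is 2 (since 4·2 = 8 = 1·7 + 1), so t ≡ 2·1 = 2 ≡ 2 (mod 7).
    Then x = 6 + 11·2 = 28, valid modulo lcm(11, 7) = 77: x ≡ 28 (mod 77).
  Combine with x ≡ 3 (mod 5): since gcd(77, 5) = 1, we get a unique residue mod 385.
    Write x = 28 + 77·t and substitute into x ≡ 3 (mod 5): 77·t ≡ 3 − 28 = -25 (mod 5).
    Reduce coefficients mod 5: 2·t ≡ 0 (mod 5).
    The inverse of 2 mod 5 is 3 (since 2·3 = 6 = 1·5 + 1), so t ≡ 3·0 = 0 ≡ 0 (mod 5).
    Then x = 28 + 77·0 = 28, valid modulo lcm(77, 5) = 385: x ≡ 28 (mod 385).
Verify: 28 mod 11 = 6 ✓, 28 mod 7 = 0 ✓, 28 mod 5 = 3 ✓.

x ≡ 28 (mod 385).


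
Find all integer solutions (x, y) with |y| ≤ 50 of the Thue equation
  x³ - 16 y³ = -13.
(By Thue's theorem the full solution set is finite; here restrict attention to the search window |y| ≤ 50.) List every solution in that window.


The equation is x³ - 16y³ = -13. For fixed y, x³ = 16·y³ − 13, so a solution requires the RHS to be a perfect cube.
Strategy: iterate y from -50 to 50, compute RHS = 16·y³ − 13, and check whether it is a (positive or negative) perfect cube.
Check small values of y:
  y = 0: RHS = -13 is not a perfect cube.
  y = 1: RHS = 3 is not a perfect cube.
  y = -1: RHS = -29 is not a perfect cube.
  y = 2: RHS = 115 is not a perfect cube.
  y = -2: RHS = -141 is not a perfect cube.
  y = 3: RHS = 419 is not a perfect cube.
  y = -3: RHS = -445 is not a perfect cube.
Continuing the search up to |y| = 50 finds no solutions either.
No (x, y) in the scanned range satisfies the equation.

No integer solutions with |y| ≤ 50.


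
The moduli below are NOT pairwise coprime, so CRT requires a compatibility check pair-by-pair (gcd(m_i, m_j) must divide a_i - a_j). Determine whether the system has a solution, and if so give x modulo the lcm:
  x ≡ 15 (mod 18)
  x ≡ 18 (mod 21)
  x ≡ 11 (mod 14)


Moduli 18, 21, 14 are not pairwise coprime, so CRT works modulo lcm(m_i) when all pairwise compatibility conditions hold.
Pairwise compatibility: gcd(m_i, m_j) must divide a_i - a_j for every pair.
Merge one congruence at a time:
  Start: x ≡ 15 (mod 18).
  Combine with x ≡ 18 (mod 21): gcd(18, 21) = 3; 18 - 15 = 3, which IS divisible by 3, so compatible.
    Write x = 15 + 18·t and substitute into x ≡ 18 (mod 21): 18·t ≡ 18 − 15 = 3 (mod 21).
    Divide the congruence (and modulus) by g = 3: 6·t ≡ 1 (mod 7).
    The inverse of 6 mod 7 is 6 (since 6·6 = 36 = 5·7 + 1), so t ≡ 6·1 = 6 ≡ 6 (mod 7).
    Then x = 15 + 18·6 = 123, valid modulo lcm(18, 21) = 126: x ≡ 123 (mod 126).
  Combine with x ≡ 11 (mod 14): gcd(126, 14) = 14; 11 - 123 = -112, which IS divisible by 14, so compatible.
    Write x = 123 + 126·t and substitute into x ≡ 11 (mod 14): 126·t ≡ 11 − 123 = -112 (mod 14).
    Divide the congruence (and modulus) by g = 14: 9·t ≡ -8 (mod 1).
    Modulo 1 every t works; take t = 0.
    Then x = 123 + 126·0 = 123, valid modulo lcm(126, 14) = 126: x ≡ 123 (mod 126).
Verify: 123 mod 18 = 15, 123 mod 21 = 18, 123 mod 14 = 11.

x ≡ 123 (mod 126).


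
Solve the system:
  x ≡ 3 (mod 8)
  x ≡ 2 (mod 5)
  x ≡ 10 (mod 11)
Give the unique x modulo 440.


Moduli 8, 5, 11 are pairwise coprime; by CRT there is a unique solution modulo M = 8 · 5 · 11 = 440.
Solve pairwise, accumulating the modulus:
  Start with x ≡ 3 (mod 8).
  Combine with x ≡ 2 (mod 5): since gcd(8, 5) = 1, we get a unique residue mod 40.
    Write x = 3 + 8·t and substitute into x ≡ 2 (mod 5): 8·t ≡ 2 − 3 = -1 (mod 5).
    Reduce coefficients mod 5: 3·t ≡ 4 (mod 5).
    The inverse of 3 mod 5 is 2 (since 3·2 = 6 = 1·5 + 1), so t ≡ 2·4 = 8 ≡ 3 (mod 5).
    Then x = 3 + 8·3 = 27, valid modulo lcm(8, 5) = 40: x ≡ 27 (mod 40).
  Combine with x ≡ 10 (mod 11): since gcd(40, 11) = 1, we get a unique residue mod 440.
    Write x = 27 + 40·t and substitute into x ≡ 10 (mod 11): 40·t ≡ 10 − 27 = -17 (mod 11).
    Reduce coefficients mod 11: 7·t ≡ 5 (mod 11).
    The inverse of 7 mod 11 is 8 (since 7·8 = 56 = 5·11 + 1), so t ≡ 8·5 = 40 ≡ 7 (mod 11).
    Then x = 27 + 40·7 = 307, valid modulo lcm(40, 11) = 440: x ≡ 307 (mod 440).
Verify: 307 mod 8 = 3 ✓, 307 mod 5 = 2 ✓, 307 mod 11 = 10 ✓.

x ≡ 307 (mod 440).


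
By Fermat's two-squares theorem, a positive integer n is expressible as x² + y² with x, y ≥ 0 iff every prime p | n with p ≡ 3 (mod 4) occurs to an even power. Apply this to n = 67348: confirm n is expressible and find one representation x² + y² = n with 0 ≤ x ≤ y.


Step 1: Factor n = 67348 = 2^2 · 113 · 149.
Step 2: Check the mod-4 condition on each prime factor: 2 = 2 (special); 113 ≡ 1 (mod 4), exponent 1; 149 ≡ 1 (mod 4), exponent 1.
All primes ≡ 3 (mod 4) appear to even exponent (or don't appear), so by the two-squares theorem n IS expressible as a sum of two squares.
Step 3: Build a representation. Group n = k² · m with k = 2 and m = 113 · 149 = 16837 (a product of primes ≡ 1 (mod 4)); a representation of m scales to one of n via (k·x)² + (k·y)² = k²(x² + y²). Each prime p ≡ 1 (mod 4) is itself a sum of two squares; find a² by testing p − a² for a perfect square:
  113: 113 − 1² = 112, 113 − 2² = 109, 113 − 3² = 104, 113 − 4² = 97, 113 − 5² = 88, 113 − 6² = 77, 113 − 7² = 64 = 8² ⇒ 113 = 7² + 8².
  149: 149 − 1² = 148, 149 − 2² = 145, 149 − 3² = 140, 149 − 4² = 133, 149 − 5² = 124, 149 − 6² = 113, 149 − 7² = 100 = 10² ⇒ 149 = 7² + 10².
  Combine using the Brahmagupta–Fibonacci identity (a² + b²)(c² + d²) = (ac − bd)² + (ad + bc)² = (ac + bd)² + (ad − bc)²:
  113 · 149 = 16837: from (7² + 8²)(7² + 10²), take (7·7 − 8·10, 7·10 + 8·7) = (49 − 80, 70 + 56) = (-31, 126); dropping signs (only squares matter) gives (31, 126); check 31² + 126² = 961 + 15876 = 16837 ✓.
  Scale by k = 2: (2·31, 2·126) = (62, 252).
Step 4: Order so x ≤ y and verify: 62² + 252² = 3844 + 63504 = 67348 = n. ✓

n = 67348 = 62² + 252² (one valid representation with x ≤ y).


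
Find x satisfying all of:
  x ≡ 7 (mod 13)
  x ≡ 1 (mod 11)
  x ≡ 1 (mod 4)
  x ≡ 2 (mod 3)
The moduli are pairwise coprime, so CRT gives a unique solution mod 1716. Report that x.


Product of moduli M = 13 · 11 · 4 · 3 = 1716.
Merge one congruence at a time:
  Start: x ≡ 7 (mod 13).
  Combine with x ≡ 1 (mod 11); new modulus lcm = 143.
    Write x = 7 + 13·t and substitute into x ≡ 1 (mod 11): 13·t ≡ 1 − 7 = -6 (mod 11).
    Reduce coefficients mod 11: 2·t ≡ 5 (mod 11).
    The inverse of 2 mod 11 is 6 (since 2·6 = 12 = 1·11 + 1), so t ≡ 6·5 = 30 ≡ 8 (mod 11).
    Then x = 7 + 13·8 = 111, valid modulo lcm(13, 11) = 143: x ≡ 111 (mod 143).
  Combine with x ≡ 1 (mod 4); new modulus lcm = 572.
    Write x = 111 + 143·t and substitute into x ≡ 1 (mod 4): 143·t ≡ 1 − 111 = -110 (mod 4).
    Reduce coefficients mod 4: 3·t ≡ 2 (mod 4).
    The inverse of 3 mod 4 is 3 (since 3·3 = 9 = 2·4 + 1), so t ≡ 3·2 = 6 ≡ 2 (mod 4).
    Then x = 111 + 143·2 = 397, valid modulo lcm(143, 4) = 572: x ≡ 397 (mod 572).
  Combine with x ≡ 2 (mod 3); new modulus lcm = 1716.
    Write x = 397 + 572·t and substitute into x ≡ 2 (mod 3): 572·t ≡ 2 − 397 = -395 (mod 3).
    Reduce coefficients mod 3: 2·t ≡ 1 (mod 3).
    The inverse of 2 mod 3 is 2 (since 2·2 = 4 = 1·3 + 1), so t ≡ 2·1 = 2 ≡ 2 (mod 3).
    Then x = 397 + 572·2 = 1541, valid modulo lcm(572, 3) = 1716: x ≡ 1541 (mod 1716).
Verify against each original: 1541 mod 13 = 7, 1541 mod 11 = 1, 1541 mod 4 = 1, 1541 mod 3 = 2.

x ≡ 1541 (mod 1716).
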